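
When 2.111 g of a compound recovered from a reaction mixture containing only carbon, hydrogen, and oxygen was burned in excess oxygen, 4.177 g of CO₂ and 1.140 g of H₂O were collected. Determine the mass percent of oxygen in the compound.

mol C = 4.177 g CO₂ ÷ 44.009 g/mol = 0.094912 mol
mol H = 2 × 1.140 g H₂O ÷ 18.015 g/mol = 0.12656 mol
mass O = 2.111 − (1.1400 + 0.12757) = 0.84343 g → mol O = 0.84343 ÷ 15.999 = 0.052718 mol
mass % O = 0.84343 g ÷ 2.111 g × 100%

39.95%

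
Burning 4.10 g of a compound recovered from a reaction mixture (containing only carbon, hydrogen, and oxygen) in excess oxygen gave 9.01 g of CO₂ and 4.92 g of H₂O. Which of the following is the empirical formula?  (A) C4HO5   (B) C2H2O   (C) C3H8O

mol C = 9.01 g CO₂ ÷ 44.009 g/mol = 0.2047 mol
mol H = 2 × 4.92 g H₂O ÷ 18.015 g/mol = 0.5462 mol
mass O = 4.10 − (2.459 + 0.5506) = 1.090 g → mol O = 1.090 ÷ 15.999 = 0.06815 mol
Divide by the smallest (0.06815 mol): C 3.004, H 8.014, O 1.000

(C) C3H8O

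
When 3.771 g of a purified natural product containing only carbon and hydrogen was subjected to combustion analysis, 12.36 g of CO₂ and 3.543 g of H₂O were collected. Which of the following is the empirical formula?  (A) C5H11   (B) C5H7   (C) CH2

mol C = 12.36 g CO₂ ÷ 44.009 g/mol = 0.28085 mol
mol H = 2 × 3.543 g H₂O ÷ 18.015 g/mol = 0.39334 mol
Divide by the smallest (0.28085 mol): C 1.000, H 1.401
Multiplying each by 5 gives whole numbers: C 5.00, H 7.00

(B) C5H7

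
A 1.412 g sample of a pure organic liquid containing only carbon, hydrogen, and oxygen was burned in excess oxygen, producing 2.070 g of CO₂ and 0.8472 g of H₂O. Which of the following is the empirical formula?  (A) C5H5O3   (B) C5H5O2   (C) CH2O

(C) CH2O

mol C = 2.070 g CO₂ ÷ 44.009 g/mol = 0.047036 mol
mol H = 2 × 0.8472 g H₂O ÷ 18.015 g/mol = 0.094055 mol
mass O = 1.412 − (0.56495 + 0.094807) = 0.75225 g → mol O = 0.75225 ÷ 15.999 = 0.047018 mol
Divide by the smallest (0.047018 mol): C 1.000, H 2.000, O 1.000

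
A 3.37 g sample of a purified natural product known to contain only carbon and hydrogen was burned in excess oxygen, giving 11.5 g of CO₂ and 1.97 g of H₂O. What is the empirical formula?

C6H5

mol C = 11.5 g CO₂ ÷ 44.009 g/mol = 0.2613 mol
mol H = 2 × 1.97 g H₂O ÷ 18.015 g/mol = 0.2187 mol
Divide by the smallest (0.2187 mol): C 1.195, H 1.000
Multiplying each by 5 gives whole numbers: C 5.97, H 5.00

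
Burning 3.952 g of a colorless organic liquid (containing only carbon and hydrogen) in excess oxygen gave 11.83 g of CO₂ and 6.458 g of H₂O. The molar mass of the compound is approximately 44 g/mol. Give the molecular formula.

mol C = 11.83 g CO₂ ÷ 44.009 g/mol = 0.26881 mol
mol H = 2 × 6.458 g H₂O ÷ 18.015 g/mol = 0.71696 mol
Divide by the smallest (0.26881 mol): C 1.000, H 2.667
Multiplying each by 3 gives whole numbers: C 3.00, H 8.00
Empirical formula: C3H8
Empirical-formula mass = 44.10 g/mol; 44 ÷ 44.10 ≈ 1, so the molecular formula is C3H8.

C3H8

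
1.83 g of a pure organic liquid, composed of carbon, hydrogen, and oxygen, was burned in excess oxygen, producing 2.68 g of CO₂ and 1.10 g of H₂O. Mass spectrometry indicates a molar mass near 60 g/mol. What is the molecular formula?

C2H4O2

mol C = 2.68 g CO₂ ÷ 44.009 g/mol = 0.06090 mol
mol H = 2 × 1.10 g H₂O ÷ 18.015 g/mol = 0.1221 mol
mass O = 1.83 − (0.7314 + 0.1231) = 0.9755 g → mol O = 0.9755 ÷ 15.999 = 0.06097 mol
Divide by the smallest (0.06090 mol): C 1.000, H 2.005, O 1.001
Empirical formula: CH2O
Empirical-formula mass = 30.03 g/mol; 60 ÷ 30.03 ≈ 2, so the molecular formula is C2H4O2.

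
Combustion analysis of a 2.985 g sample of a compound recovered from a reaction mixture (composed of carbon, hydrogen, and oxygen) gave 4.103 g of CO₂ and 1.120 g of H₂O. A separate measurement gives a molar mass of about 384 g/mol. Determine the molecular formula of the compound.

mol C = 4.103 g CO₂ ÷ 44.009 g/mol = 0.093231 mol
mol H = 2 × 1.120 g H₂O ÷ 18.015 g/mol = 0.12434 mol
mass O = 2.985 − (1.1198 + 0.12534) = 1.7399 g → mol O = 1.7399 ÷ 15.999 = 0.10875 mol
Divide by the smallest (0.093231 mol): C 1.000, H 1.334, O 1.166
Multiplying each by 6 gives whole numbers: C 6.00, H 8.00, O 7.00
Empirical formula: C6H8O7
Empirical-formula mass = 192.12 g/mol; 384 ÷ 192.12 ≈ 2, so the molecular formula is C12H16O14.

C12H16O14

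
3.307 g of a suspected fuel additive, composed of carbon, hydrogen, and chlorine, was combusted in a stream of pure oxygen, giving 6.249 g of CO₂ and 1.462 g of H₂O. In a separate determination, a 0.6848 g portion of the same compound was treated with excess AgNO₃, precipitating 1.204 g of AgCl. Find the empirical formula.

C7H8Cl2

mol C = 6.249 g CO₂ ÷ 44.009 g/mol = 0.14199 mol
mol H = 2 × 1.462 g H₂O ÷ 18.015 g/mol = 0.16231 mol
From the AgCl data: mol Cl per gram of compound = (1.204 ÷ 143.318) ÷ 0.6848 = 0.012268 mol/g, so in the 3.307 g combustion sample mol Cl = 0.040569 mol
Divide by the smallest (0.040569 mol): C 3.500, H 4.001, Cl 1.000
Multiplying each by 2 gives whole numbers: C 7.00, H 8.00, Cl 2.00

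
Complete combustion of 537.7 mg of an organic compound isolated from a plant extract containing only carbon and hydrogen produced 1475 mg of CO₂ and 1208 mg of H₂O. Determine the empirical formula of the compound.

CH4

mol C = 1.475 g CO₂ ÷ 44.009 g/mol = 0.033516 mol
mol H = 2 × 1.208 g H₂O ÷ 18.015 g/mol = 0.13411 mol
Divide by the smallest (0.033516 mol): C 1.000, H 4.001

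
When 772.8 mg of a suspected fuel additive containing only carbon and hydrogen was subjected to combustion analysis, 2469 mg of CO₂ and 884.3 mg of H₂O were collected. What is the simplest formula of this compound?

mol C = 2.469 g CO₂ ÷ 44.009 g/mol = 0.056102 mol
mol H = 2 × 0.8843 g H₂O ÷ 18.015 g/mol = 0.098174 mol
Divide by the smallest (0.056102 mol): C 1.000, H 1.750
Multiplying each by 4 gives whole numbers: C 4.00, H 7.00

C4H7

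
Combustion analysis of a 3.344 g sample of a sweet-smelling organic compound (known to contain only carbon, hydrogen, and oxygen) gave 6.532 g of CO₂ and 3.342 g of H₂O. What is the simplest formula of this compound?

C2H5O

mol C = 6.532 g CO₂ ÷ 44.009 g/mol = 0.14842 mol
mol H = 2 × 3.342 g H₂O ÷ 18.015 g/mol = 0.37102 mol
mass O = 3.344 − (1.7827 + 0.37399) = 1.1873 g → mol O = 1.1873 ÷ 15.999 = 0.074210 mol
Divide by the smallest (0.074210 mol): C 2.000, H 5.000, O 1.000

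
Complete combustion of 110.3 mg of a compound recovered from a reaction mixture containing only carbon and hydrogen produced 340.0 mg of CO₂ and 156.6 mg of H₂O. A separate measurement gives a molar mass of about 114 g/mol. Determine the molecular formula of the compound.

mol C = 0.3400 g CO₂ ÷ 44.009 g/mol = 0.0077257 mol
mol H = 2 × 0.1566 g H₂O ÷ 18.015 g/mol = 0.017386 mol
Divide by the smallest (0.0077257 mol): C 1.000, H 2.250
Multiplying each by 4 gives whole numbers: C 4.00, H 9.00
Empirical formula: C4H9
Empirical-formula mass = 57.12 g/mol; 114 ÷ 57.12 ≈ 2, so the molecular formula is C8H18.

C8H18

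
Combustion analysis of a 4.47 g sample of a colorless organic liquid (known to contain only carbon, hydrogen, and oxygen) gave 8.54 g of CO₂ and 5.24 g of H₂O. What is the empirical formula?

mol C = 8.54 g CO₂ ÷ 44.009 g/mol = 0.1941 mol
mol H = 2 × 5.24 g H₂O ÷ 18.015 g/mol = 0.5817 mol
mass O = 4.47 − (2.331 + 0.5864) = 1.553 g → mol O = 1.553 ÷ 15.999 = 0.09706 mol
Divide by the smallest (0.09706 mol): C 1.999, H 5.994, O 1.000

C2H6O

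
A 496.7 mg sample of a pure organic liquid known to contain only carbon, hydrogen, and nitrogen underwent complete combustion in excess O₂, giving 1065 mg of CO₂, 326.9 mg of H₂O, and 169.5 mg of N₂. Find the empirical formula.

mol C = 1.065 g CO₂ ÷ 44.009 g/mol = 0.024200 mol
mol H = 2 × 0.3269 g H₂O ÷ 18.015 g/mol = 0.036292 mol
mol N = 2 × 0.1695 g N₂ ÷ 28.014 g/mol = 0.012101 mol
Divide by the smallest (0.012101 mol): C 2.000, H 2.999, N 1.000

C2H3N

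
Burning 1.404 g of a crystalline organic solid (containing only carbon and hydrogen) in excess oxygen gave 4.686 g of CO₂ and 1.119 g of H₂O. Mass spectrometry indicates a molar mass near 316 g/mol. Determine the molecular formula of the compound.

mol C = 4.686 g CO₂ ÷ 44.009 g/mol = 0.10648 mol
mol H = 2 × 1.119 g H₂O ÷ 18.015 g/mol = 0.12423 mol
Divide by the smallest (0.10648 mol): C 1.000, H 1.167
Multiplying each by 6 gives whole numbers: C 6.00, H 7.00
Empirical formula: C6H7
Empirical-formula mass = 79.12 g/mol; 316 ÷ 79.12 ≈ 4, so the molecular formula is C24H28.

C24H28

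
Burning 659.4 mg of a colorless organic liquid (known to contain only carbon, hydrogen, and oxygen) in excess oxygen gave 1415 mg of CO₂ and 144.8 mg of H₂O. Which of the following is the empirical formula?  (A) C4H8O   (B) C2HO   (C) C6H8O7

(B) C2HO

mol C = 1.415 g CO₂ ÷ 44.009 g/mol = 0.032153 mol
mol H = 2 × 0.1448 g H₂O ÷ 18.015 g/mol = 0.016075 mol
mass O = 0.6594 − (0.38618 + 0.016204) = 0.25701 g → mol O = 0.25701 ÷ 15.999 = 0.016064 mol
Divide by the smallest (0.016064 mol): C 2.001, H 1.001, O 1.000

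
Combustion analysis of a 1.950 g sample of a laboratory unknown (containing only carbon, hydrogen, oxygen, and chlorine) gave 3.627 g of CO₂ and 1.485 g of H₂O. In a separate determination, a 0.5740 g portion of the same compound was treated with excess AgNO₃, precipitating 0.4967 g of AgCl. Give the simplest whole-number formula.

mol C = 3.627 g CO₂ ÷ 44.009 g/mol = 0.082415 mol
mol H = 2 × 1.485 g H₂O ÷ 18.015 g/mol = 0.16486 mol
From the AgCl data: mol Cl per gram of compound = (0.4967 ÷ 143.318) ÷ 0.5740 = 0.0060378 mol/g, so in the 1.950 g combustion sample mol Cl = 0.011774 mol
mass O = 1.950 − (0.98989 + 0.16618 + 0.41738) = 0.37655 g → mol O = 0.37655 ÷ 15.999 = 0.023536 mol
Divide by the smallest (0.011774 mol): C 7.000, H 14.003, Cl 1.000, O 1.999

C7H14ClO2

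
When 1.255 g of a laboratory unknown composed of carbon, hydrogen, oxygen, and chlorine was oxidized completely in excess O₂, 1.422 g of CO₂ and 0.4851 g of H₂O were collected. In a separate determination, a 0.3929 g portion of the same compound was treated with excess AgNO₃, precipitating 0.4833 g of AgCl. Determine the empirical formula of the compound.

mol C = 1.422 g CO₂ ÷ 44.009 g/mol = 0.032312 mol
mol H = 2 × 0.4851 g H₂O ÷ 18.015 g/mol = 0.053855 mol
From the AgCl data: mol Cl per gram of compound = (0.4833 ÷ 143.318) ÷ 0.3929 = 0.0085829 mol/g, so in the 1.255 g combustion sample mol Cl = 0.010772 mol
mass O = 1.255 − (0.38809 + 0.054286 + 0.38185) = 0.43077 g → mol O = 0.43077 ÷ 15.999 = 0.026925 mol
Divide by the smallest (0.010772 mol): C 3.000, H 5.000, Cl 1.000, O 2.500
Multiplying each by 2 gives whole numbers: C 6.00, H 10.00, Cl 2.00, O 5.00

C6H10Cl2O5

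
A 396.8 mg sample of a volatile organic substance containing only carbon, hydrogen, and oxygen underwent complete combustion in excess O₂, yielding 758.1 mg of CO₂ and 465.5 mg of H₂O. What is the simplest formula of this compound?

mol C = 0.7581 g CO₂ ÷ 44.009 g/mol = 0.017226 mol
mol H = 2 × 0.4655 g H₂O ÷ 18.015 g/mol = 0.051679 mol
mass O = 0.3968 − (0.20690 + 0.052093) = 0.13781 g → mol O = 0.13781 ÷ 15.999 = 0.0086134 mol
Divide by the smallest (0.0086134 mol): C 2.000, H 6.000, O 1.000

C2H6O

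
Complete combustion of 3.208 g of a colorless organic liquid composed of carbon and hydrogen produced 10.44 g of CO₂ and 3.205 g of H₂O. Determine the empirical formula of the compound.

C2H3

mol C = 10.44 g CO₂ ÷ 44.009 g/mol = 0.23722 mol
mol H = 2 × 3.205 g H₂O ÷ 18.015 g/mol = 0.35581 mol
Divide by the smallest (0.23722 mol): C 1.000, H 1.500
Multiplying each by 2 gives whole numbers: C 2.00, H 3.00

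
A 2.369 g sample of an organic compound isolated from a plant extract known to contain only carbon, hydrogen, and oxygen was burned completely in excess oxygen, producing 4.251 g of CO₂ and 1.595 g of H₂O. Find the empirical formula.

C6H11O4

mol C = 4.251 g CO₂ ÷ 44.009 g/mol = 0.096594 mol
mol H = 2 × 1.595 g H₂O ÷ 18.015 g/mol = 0.17707 mol
mass O = 2.369 − (1.1602 + 0.17849) = 1.0303 g → mol O = 1.0303 ÷ 15.999 = 0.064399 mol
Divide by the smallest (0.064399 mol): C 1.500, H 2.750, O 1.000
Multiplying each by 4 gives whole numbers: C 6.00, H 11.00, O 4.00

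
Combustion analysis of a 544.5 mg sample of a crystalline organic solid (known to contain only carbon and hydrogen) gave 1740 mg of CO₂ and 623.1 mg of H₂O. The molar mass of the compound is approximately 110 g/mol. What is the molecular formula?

C8H14

mol C = 1.740 g CO₂ ÷ 44.009 g/mol = 0.039537 mol
mol H = 2 × 0.6231 g H₂O ÷ 18.015 g/mol = 0.069176 mol
Divide by the smallest (0.039537 mol): C 1.000, H 1.750
Multiplying each by 4 gives whole numbers: C 4.00, H 7.00
Empirical formula: C4H7
Empirical-formula mass = 55.10 g/mol; 110 ÷ 55.10 ≈ 2, so the molecular formula is C8H14.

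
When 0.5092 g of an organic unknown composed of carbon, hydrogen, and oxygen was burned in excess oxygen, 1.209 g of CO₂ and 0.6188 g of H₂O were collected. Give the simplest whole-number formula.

mol C = 1.209 g CO₂ ÷ 44.009 g/mol = 0.027472 mol
mol H = 2 × 0.6188 g H₂O ÷ 18.015 g/mol = 0.068698 mol
mass O = 0.5092 − (0.32996 + 0.069248) = 0.10999 g → mol O = 0.10999 ÷ 15.999 = 0.0068748 mol
Divide by the smallest (0.0068748 mol): C 3.996, H 9.993, O 1.000

C4H10O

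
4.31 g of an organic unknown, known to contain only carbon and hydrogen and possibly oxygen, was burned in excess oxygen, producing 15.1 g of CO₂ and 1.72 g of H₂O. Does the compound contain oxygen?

mol C = 15.1 g CO₂ ÷ 44.009 g/mol = 0.3431 mol
mol H = 2 × 1.72 g H₂O ÷ 18.015 g/mol = 0.1910 mol
C and H together account for 4.314 g — essentially the entire 4.31 g sample — so the compound contains no oxygen.

no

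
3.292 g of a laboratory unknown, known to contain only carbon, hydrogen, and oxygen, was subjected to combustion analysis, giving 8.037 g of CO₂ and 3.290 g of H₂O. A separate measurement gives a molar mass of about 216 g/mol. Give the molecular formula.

mol C = 8.037 g CO₂ ÷ 44.009 g/mol = 0.18262 mol
mol H = 2 × 3.290 g H₂O ÷ 18.015 g/mol = 0.36525 mol
mass O = 3.292 − (2.1935 + 0.36817) = 0.73036 g → mol O = 0.73036 ÷ 15.999 = 0.045650 mol
Divide by the smallest (0.045650 mol): C 4.000, H 8.001, O 1.000
Empirical formula: C4H8O
Empirical-formula mass = 72.11 g/mol; 216 ÷ 72.11 ≈ 3, so the molecular formula is C12H24O3.

C12H24O3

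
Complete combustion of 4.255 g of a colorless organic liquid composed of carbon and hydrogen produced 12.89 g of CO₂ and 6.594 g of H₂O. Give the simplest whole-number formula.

mol C = 12.89 g CO₂ ÷ 44.009 g/mol = 0.29289 mol
mol H = 2 × 6.594 g H₂O ÷ 18.015 g/mol = 0.73206 mol
Divide by the smallest (0.29289 mol): C 1.000, H 2.499
Multiplying each by 2 gives whole numbers: C 2.00, H 5.00

C2H5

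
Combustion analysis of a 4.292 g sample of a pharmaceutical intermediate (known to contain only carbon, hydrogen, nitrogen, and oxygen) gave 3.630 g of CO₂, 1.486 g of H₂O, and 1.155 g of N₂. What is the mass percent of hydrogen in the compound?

mol C = 3.630 g CO₂ ÷ 44.009 g/mol = 0.082483 mol
mol H = 2 × 1.486 g H₂O ÷ 18.015 g/mol = 0.16497 mol
mol N = 2 × 1.155 g N₂ ÷ 28.014 g/mol = 0.082459 mol
mass O = 4.292 − (0.99070 + 0.16629 + 1.1550) = 1.9800 g → mol O = 1.9800 ÷ 15.999 = 0.12376 mol
mass % H = 0.16629 g ÷ 4.292 g × 100%

3.87%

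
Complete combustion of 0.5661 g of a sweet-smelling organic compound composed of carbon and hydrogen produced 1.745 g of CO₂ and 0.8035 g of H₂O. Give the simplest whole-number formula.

C4H9

mol C = 1.745 g CO₂ ÷ 44.009 g/mol = 0.039651 mol
mol H = 2 × 0.8035 g H₂O ÷ 18.015 g/mol = 0.089203 mol
Divide by the smallest (0.039651 mol): C 1.000, H 2.250
Multiplying each by 4 gives whole numbers: C 4.00, H 9.00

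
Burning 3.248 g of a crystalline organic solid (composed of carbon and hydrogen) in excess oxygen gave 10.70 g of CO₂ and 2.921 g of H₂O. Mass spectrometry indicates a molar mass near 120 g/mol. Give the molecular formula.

mol C = 10.70 g CO₂ ÷ 44.009 g/mol = 0.24313 mol
mol H = 2 × 2.921 g H₂O ÷ 18.015 g/mol = 0.32429 mol
Divide by the smallest (0.24313 mol): C 1.000, H 1.334
Multiplying each by 3 gives whole numbers: C 3.00, H 4.00
Empirical formula: C3H4
Empirical-formula mass = 40.06 g/mol; 120 ÷ 40.06 ≈ 3, so the molecular formula is C9H12.

C9H12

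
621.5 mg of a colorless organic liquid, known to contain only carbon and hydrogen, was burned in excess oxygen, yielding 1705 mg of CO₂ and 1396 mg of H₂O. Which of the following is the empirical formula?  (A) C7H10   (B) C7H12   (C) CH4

mol C = 1.705 g CO₂ ÷ 44.009 g/mol = 0.038742 mol
mol H = 2 × 1.396 g H₂O ÷ 18.015 g/mol = 0.15498 mol
Divide by the smallest (0.038742 mol): C 1.000, H 4.000

(C) CH4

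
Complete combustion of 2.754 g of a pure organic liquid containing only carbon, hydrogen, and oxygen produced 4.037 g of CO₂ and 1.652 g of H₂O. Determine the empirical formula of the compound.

mol C = 4.037 g CO₂ ÷ 44.009 g/mol = 0.091731 mol
mol H = 2 × 1.652 g H₂O ÷ 18.015 g/mol = 0.18340 mol
mass O = 2.754 − (1.1018 + 0.18487) = 1.4673 g → mol O = 1.4673 ÷ 15.999 = 0.091715 mol
Divide by the smallest (0.091715 mol): C 1.000, H 2.000, O 1.000

CH2O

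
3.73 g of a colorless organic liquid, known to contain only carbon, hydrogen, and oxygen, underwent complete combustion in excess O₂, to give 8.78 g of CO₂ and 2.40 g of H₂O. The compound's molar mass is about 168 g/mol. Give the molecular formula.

mol C = 8.78 g CO₂ ÷ 44.009 g/mol = 0.1995 mol
mol H = 2 × 2.40 g H₂O ÷ 18.015 g/mol = 0.2664 mol
mass O = 3.73 − (2.396 + 0.2686) = 1.065 g → mol O = 1.065 ÷ 15.999 = 0.06658 mol
Divide by the smallest (0.06658 mol): C 2.997, H 4.002, O 1.000
Empirical formula: C3H4O
Empirical-formula mass = 56.06 g/mol; 168 ÷ 56.06 ≈ 3, so the molecular formula is C9H12O3.

C9H12O3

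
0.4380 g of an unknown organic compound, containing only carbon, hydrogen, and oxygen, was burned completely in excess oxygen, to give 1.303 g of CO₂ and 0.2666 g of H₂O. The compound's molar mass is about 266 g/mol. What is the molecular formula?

mol C = 1.303 g CO₂ ÷ 44.009 g/mol = 0.029608 mol
mol H = 2 × 0.2666 g H₂O ÷ 18.015 g/mol = 0.029598 mol
mass O = 0.4380 − (0.35562 + 0.029834) = 0.052549 g → mol O = 0.052549 ÷ 15.999 = 0.0032845 mol
Divide by the smallest (0.0032845 mol): C 9.014, H 9.011, O 1.000
Empirical formula: C9H9O
Empirical-formula mass = 133.17 g/mol; 266 ÷ 133.17 ≈ 2, so the molecular formula is C18H18O2.

C18H18O2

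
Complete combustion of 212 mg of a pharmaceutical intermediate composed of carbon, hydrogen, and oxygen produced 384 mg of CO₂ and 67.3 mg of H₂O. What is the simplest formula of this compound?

mol C = 0.384 g CO₂ ÷ 44.009 g/mol = 0.008725 mol
mol H = 2 × 0.0673 g H₂O ÷ 18.015 g/mol = 0.007472 mol
mass O = 0.212 − (0.1048 + 0.007531) = 0.09967 g → mol O = 0.09967 ÷ 15.999 = 0.006230 mol
Divide by the smallest (0.006230 mol): C 1.401, H 1.199, O 1.000
Multiplying each by 5 gives whole numbers: C 7.00, H 6.00, O 5.00

C7H6O5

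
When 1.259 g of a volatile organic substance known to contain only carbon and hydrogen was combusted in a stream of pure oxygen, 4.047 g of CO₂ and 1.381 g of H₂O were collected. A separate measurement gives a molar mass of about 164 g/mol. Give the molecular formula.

C12H20

mol C = 4.047 g CO₂ ÷ 44.009 g/mol = 0.091958 mol
mol H = 2 × 1.381 g H₂O ÷ 18.015 g/mol = 0.15332 mol
Divide by the smallest (0.091958 mol): C 1.000, H 1.667
Multiplying each by 3 gives whole numbers: C 3.00, H 5.00
Empirical formula: C3H5
Empirical-formula mass = 41.07 g/mol; 164 ÷ 41.07 ≈ 4, so the molecular formula is C12H20.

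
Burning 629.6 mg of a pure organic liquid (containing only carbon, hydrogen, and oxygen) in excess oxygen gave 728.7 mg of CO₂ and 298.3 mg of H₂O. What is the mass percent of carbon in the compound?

mol C = 0.7287 g CO₂ ÷ 44.009 g/mol = 0.016558 mol
mol H = 2 × 0.2983 g H₂O ÷ 18.015 g/mol = 0.033117 mol
mass O = 0.6296 − (0.19888 + 0.033382) = 0.39734 g → mol O = 0.39734 ÷ 15.999 = 0.024835 mol
mass % C = 0.19888 g ÷ 0.6296 g × 100%

31.59%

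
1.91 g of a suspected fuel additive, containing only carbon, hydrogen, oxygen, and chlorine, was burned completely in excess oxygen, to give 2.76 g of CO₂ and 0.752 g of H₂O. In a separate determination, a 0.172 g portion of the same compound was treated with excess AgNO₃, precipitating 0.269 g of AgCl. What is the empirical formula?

mol C = 2.76 g CO₂ ÷ 44.009 g/mol = 0.06271 mol
mol H = 2 × 0.752 g H₂O ÷ 18.015 g/mol = 0.08349 mol
From the AgCl data: mol Cl per gram of compound = (0.269 ÷ 143.318) ÷ 0.172 = 0.01091 mol/g, so in the 1.91 g combustion sample mol Cl = 0.02084 mol
mass O = 1.91 − (0.7533 + 0.08415 + 0.7389) = 0.3337 g → mol O = 0.3337 ÷ 15.999 = 0.02086 mol
Divide by the smallest (0.02084 mol): C 3.009, H 4.006, Cl 1.000, O 1.001

C3H4ClO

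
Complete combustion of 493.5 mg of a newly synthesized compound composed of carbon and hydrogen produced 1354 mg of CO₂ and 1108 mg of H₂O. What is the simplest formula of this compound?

CH4

mol C = 1.354 g CO₂ ÷ 44.009 g/mol = 0.030766 mol
mol H = 2 × 1.108 g H₂O ÷ 18.015 g/mol = 0.12301 mol
Divide by the smallest (0.030766 mol): C 1.000, H 3.998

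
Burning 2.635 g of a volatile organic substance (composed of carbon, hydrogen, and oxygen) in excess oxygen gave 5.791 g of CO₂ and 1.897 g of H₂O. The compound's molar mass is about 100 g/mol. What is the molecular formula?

C5H8O2

mol C = 5.791 g CO₂ ÷ 44.009 g/mol = 0.13159 mol
mol H = 2 × 1.897 g H₂O ÷ 18.015 g/mol = 0.21060 mol
mass O = 2.635 − (1.5805 + 0.21229) = 0.84222 g → mol O = 0.84222 ÷ 15.999 = 0.052642 mol
Divide by the smallest (0.052642 mol): C 2.500, H 4.001, O 1.000
Multiplying each by 2 gives whole numbers: C 5.00, H 8.00, O 2.00
Empirical formula: C5H8O2
Empirical-formula mass = 100.12 g/mol; 100 ÷ 100.12 ≈ 1, so the molecular formula is C5H8O2.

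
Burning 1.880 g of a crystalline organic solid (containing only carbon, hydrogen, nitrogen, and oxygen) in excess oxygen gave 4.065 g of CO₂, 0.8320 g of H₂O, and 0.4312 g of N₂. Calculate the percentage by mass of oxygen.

13.10%

mol C = 4.065 g CO₂ ÷ 44.009 g/mol = 0.092367 mol
mol H = 2 × 0.8320 g H₂O ÷ 18.015 g/mol = 0.092367 mol
mol N = 2 × 0.4312 g N₂ ÷ 28.014 g/mol = 0.030785 mol
mass O = 1.880 − (1.1094 + 0.093106 + 0.43120) = 0.24627 g → mol O = 0.24627 ÷ 15.999 = 0.015393 mol
mass % O = 0.24627 g ÷ 1.880 g × 100%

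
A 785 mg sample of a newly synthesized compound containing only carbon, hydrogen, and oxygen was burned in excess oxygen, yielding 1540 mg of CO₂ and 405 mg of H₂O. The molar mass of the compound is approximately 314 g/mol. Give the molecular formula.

C14H18O8

mol C = 1.54 g CO₂ ÷ 44.009 g/mol = 0.03499 mol
mol H = 2 × 0.405 g H₂O ÷ 18.015 g/mol = 0.04496 mol
mass O = 0.785 − (0.4203 + 0.04532) = 0.3194 g → mol O = 0.3194 ÷ 15.999 = 0.01996 mol
Divide by the smallest (0.01996 mol): C 1.753, H 2.252, O 1.000
Multiplying each by 4 gives whole numbers: C 7.01, H 9.01, O 4.00
Empirical formula: C7H9O4
Empirical-formula mass = 157.15 g/mol; 314 ÷ 157.15 ≈ 2, so the molecular formula is C14H18O8.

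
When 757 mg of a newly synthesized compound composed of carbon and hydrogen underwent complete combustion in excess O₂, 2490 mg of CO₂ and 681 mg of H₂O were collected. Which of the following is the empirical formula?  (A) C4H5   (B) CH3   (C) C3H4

(C) C3H4

mol C = 2.49 g CO₂ ÷ 44.009 g/mol = 0.05658 mol
mol H = 2 × 0.681 g H₂O ÷ 18.015 g/mol = 0.07560 mol
Divide by the smallest (0.05658 mol): C 1.000, H 1.336
Multiplying each by 3 gives whole numbers: C 3.00, H 4.01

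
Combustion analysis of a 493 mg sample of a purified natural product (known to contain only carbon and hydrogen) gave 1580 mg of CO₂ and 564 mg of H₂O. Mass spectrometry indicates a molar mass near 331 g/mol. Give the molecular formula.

mol C = 1.58 g CO₂ ÷ 44.009 g/mol = 0.03590 mol
mol H = 2 × 0.564 g H₂O ÷ 18.015 g/mol = 0.06261 mol
Divide by the smallest (0.03590 mol): C 1.000, H 1.744
Multiplying each by 4 gives whole numbers: C 4.00, H 6.98
Empirical formula: C4H7
Empirical-formula mass = 55.10 g/mol; 331 ÷ 55.10 ≈ 6, so the molecular formula is C24H42.

C24H42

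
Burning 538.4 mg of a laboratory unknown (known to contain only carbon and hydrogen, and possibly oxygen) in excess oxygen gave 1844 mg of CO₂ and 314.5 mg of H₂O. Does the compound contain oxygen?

mol C = 1.844 g CO₂ ÷ 44.009 g/mol = 0.041901 mol
mol H = 2 × 0.3145 g H₂O ÷ 18.015 g/mol = 0.034915 mol
C and H together account for 0.53846 g — essentially the entire 0.5384 g sample — so the compound contains no oxygen.

no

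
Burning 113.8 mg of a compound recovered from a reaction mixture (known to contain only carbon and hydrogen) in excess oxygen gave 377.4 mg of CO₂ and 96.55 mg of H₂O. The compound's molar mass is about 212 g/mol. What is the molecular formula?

mol C = 0.3774 g CO₂ ÷ 44.009 g/mol = 0.0085755 mol
mol H = 2 × 0.09655 g H₂O ÷ 18.015 g/mol = 0.010719 mol
Divide by the smallest (0.0085755 mol): C 1.000, H 1.250
Multiplying each by 4 gives whole numbers: C 4.00, H 5.00
Empirical formula: C4H5
Empirical-formula mass = 53.08 g/mol; 212 ÷ 53.08 ≈ 4, so the molecular formula is C16H20.

C16H20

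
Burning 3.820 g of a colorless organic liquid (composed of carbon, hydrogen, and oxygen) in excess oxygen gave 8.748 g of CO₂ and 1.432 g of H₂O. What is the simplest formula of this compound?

C5H4O2

mol C = 8.748 g CO₂ ÷ 44.009 g/mol = 0.19878 mol
mol H = 2 × 1.432 g H₂O ÷ 18.015 g/mol = 0.15898 mol
mass O = 3.820 − (2.3875 + 0.16025) = 1.2722 g → mol O = 1.2722 ÷ 15.999 = 0.079520 mol
Divide by the smallest (0.079520 mol): C 2.500, H 1.999, O 1.000
Multiplying each by 2 gives whole numbers: C 5.00, H 4.00, O 2.00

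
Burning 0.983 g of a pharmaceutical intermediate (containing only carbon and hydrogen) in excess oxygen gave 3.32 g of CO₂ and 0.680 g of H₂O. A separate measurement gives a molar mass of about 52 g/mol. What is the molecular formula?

mol C = 3.32 g CO₂ ÷ 44.009 g/mol = 0.07544 mol
mol H = 2 × 0.680 g H₂O ÷ 18.015 g/mol = 0.07549 mol
Divide by the smallest (0.07544 mol): C 1.000, H 1.001
Empirical formula: CH
Empirical-formula mass = 13.02 g/mol; 52 ÷ 13.02 ≈ 4, so the molecular formula is C4H4.

C4H4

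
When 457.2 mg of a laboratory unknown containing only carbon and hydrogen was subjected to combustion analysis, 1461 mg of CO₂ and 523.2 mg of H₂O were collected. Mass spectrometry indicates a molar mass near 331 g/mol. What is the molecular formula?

C24H42

mol C = 1.461 g CO₂ ÷ 44.009 g/mol = 0.033198 mol
mol H = 2 × 0.5232 g H₂O ÷ 18.015 g/mol = 0.058085 mol
Divide by the smallest (0.033198 mol): C 1.000, H 1.750
Multiplying each by 4 gives whole numbers: C 4.00, H 7.00
Empirical formula: C4H7
Empirical-formula mass = 55.10 g/mol; 331 ÷ 55.10 ≈ 6, so the molecular formula is C24H42.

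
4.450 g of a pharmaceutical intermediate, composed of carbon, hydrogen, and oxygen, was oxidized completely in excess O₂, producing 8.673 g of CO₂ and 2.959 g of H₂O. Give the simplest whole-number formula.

mol C = 8.673 g CO₂ ÷ 44.009 g/mol = 0.19707 mol
mol H = 2 × 2.959 g H₂O ÷ 18.015 g/mol = 0.32850 mol
mass O = 4.450 − (2.3670 + 0.33113) = 1.7518 g → mol O = 1.7518 ÷ 15.999 = 0.10950 mol
Divide by the smallest (0.10950 mol): C 1.800, H 3.000, O 1.000
Multiplying each by 5 gives whole numbers: C 9.00, H 15.00, O 5.00

C9H15O5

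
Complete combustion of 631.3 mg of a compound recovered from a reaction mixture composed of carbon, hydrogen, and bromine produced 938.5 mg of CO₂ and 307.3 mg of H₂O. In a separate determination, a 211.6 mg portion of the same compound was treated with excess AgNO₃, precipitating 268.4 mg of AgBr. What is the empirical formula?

C5H8Br

mol C = 0.9385 g CO₂ ÷ 44.009 g/mol = 0.021325 mol
mol H = 2 × 0.3073 g H₂O ÷ 18.015 g/mol = 0.034116 mol
From the AgBr data: mol Br per gram of compound = (0.2684 ÷ 187.772) ÷ 0.2116 = 0.0067552 mol/g, so in the 0.6313 g combustion sample mol Br = 0.0042645 mol
Divide by the smallest (0.0042645 mol): C 5.001, H 8.000, Br 1.000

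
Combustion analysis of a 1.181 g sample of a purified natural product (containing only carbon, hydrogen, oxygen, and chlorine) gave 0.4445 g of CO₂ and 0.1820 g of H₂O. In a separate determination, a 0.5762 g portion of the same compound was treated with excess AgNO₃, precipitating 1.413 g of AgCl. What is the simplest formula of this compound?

mol C = 0.4445 g CO₂ ÷ 44.009 g/mol = 0.010100 mol
mol H = 2 × 0.1820 g H₂O ÷ 18.015 g/mol = 0.020205 mol
From the AgCl data: mol Cl per gram of compound = (1.413 ÷ 143.318) ÷ 0.5762 = 0.017111 mol/g, so in the 1.181 g combustion sample mol Cl = 0.020208 mol
mass O = 1.181 − (0.12131 + 0.020367 + 0.71636) = 0.32295 g → mol O = 0.32295 ÷ 15.999 = 0.020186 mol
Divide by the smallest (0.010100 mol): C 1.000, H 2.000, Cl 2.001, O 1.999

CH2Cl2O2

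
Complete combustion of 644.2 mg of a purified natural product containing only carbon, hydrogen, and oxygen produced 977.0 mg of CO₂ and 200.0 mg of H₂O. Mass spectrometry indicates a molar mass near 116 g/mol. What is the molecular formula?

C4H4O4

mol C = 0.9770 g CO₂ ÷ 44.009 g/mol = 0.022200 mol
mol H = 2 × 0.2000 g H₂O ÷ 18.015 g/mol = 0.022204 mol
mass O = 0.6442 − (0.26664 + 0.022381) = 0.35517 g → mol O = 0.35517 ÷ 15.999 = 0.022200 mol
Divide by the smallest (0.022200 mol): C 1.000, H 1.000, O 1.000
Empirical formula: CHO
Empirical-formula mass = 29.02 g/mol; 116 ÷ 29.02 ≈ 4, so the molecular formula is C4H4O4.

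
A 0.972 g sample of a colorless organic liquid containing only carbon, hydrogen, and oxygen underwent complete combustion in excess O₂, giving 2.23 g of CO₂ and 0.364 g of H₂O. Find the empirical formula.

mol C = 2.23 g CO₂ ÷ 44.009 g/mol = 0.05067 mol
mol H = 2 × 0.364 g H₂O ÷ 18.015 g/mol = 0.04041 mol
mass O = 0.972 − (0.6086 + 0.04073) = 0.3227 g → mol O = 0.3227 ÷ 15.999 = 0.02017 mol
Divide by the smallest (0.02017 mol): C 2.513, H 2.004, O 1.000
Multiplying each by 2 gives whole numbers: C 5.03, H 4.01, O 2.00

C5H4O2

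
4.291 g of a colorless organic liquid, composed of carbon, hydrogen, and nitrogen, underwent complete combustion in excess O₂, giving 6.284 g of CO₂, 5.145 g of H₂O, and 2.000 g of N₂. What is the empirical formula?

mol C = 6.284 g CO₂ ÷ 44.009 g/mol = 0.14279 mol
mol H = 2 × 5.145 g H₂O ÷ 18.015 g/mol = 0.57119 mol
mol N = 2 × 2.000 g N₂ ÷ 28.014 g/mol = 0.14279 mol
Divide by the smallest (0.14279 mol): C 1.000, H 4.000, N 1.000

CH4N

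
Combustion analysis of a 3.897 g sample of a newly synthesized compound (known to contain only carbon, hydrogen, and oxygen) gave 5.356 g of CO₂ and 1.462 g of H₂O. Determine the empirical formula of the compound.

C6H8O7

mol C = 5.356 g CO₂ ÷ 44.009 g/mol = 0.12170 mol
mol H = 2 × 1.462 g H₂O ÷ 18.015 g/mol = 0.16231 mol
mass O = 3.897 − (1.4618 + 0.16361) = 2.2716 g → mol O = 2.2716 ÷ 15.999 = 0.14199 mol
Divide by the smallest (0.12170 mol): C 1.000, H 1.334, O 1.167
Multiplying each by 6 gives whole numbers: C 6.00, H 8.00, O 7.00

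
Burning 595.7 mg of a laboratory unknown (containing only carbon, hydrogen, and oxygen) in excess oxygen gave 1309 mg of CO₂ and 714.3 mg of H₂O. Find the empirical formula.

mol C = 1.309 g CO₂ ÷ 44.009 g/mol = 0.029744 mol
mol H = 2 × 0.7143 g H₂O ÷ 18.015 g/mol = 0.079301 mol
mass O = 0.5957 − (0.35725 + 0.079935) = 0.15851 g → mol O = 0.15851 ÷ 15.999 = 0.0099075 mol
Divide by the smallest (0.0099075 mol): C 3.002, H 8.004, O 1.000

C3H8O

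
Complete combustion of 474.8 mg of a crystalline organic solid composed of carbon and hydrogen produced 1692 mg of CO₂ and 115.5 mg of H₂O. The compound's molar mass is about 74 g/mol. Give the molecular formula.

mol C = 1.692 g CO₂ ÷ 44.009 g/mol = 0.038447 mol
mol H = 2 × 0.1155 g H₂O ÷ 18.015 g/mol = 0.012823 mol
Divide by the smallest (0.012823 mol): C 2.998, H 1.000
Empirical formula: C3H
Empirical-formula mass = 37.04 g/mol; 74 ÷ 37.04 ≈ 2, so the molecular formula is C6H2.

C6H2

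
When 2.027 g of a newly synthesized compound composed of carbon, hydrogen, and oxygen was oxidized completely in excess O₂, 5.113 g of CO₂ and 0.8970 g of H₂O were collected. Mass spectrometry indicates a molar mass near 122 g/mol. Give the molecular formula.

mol C = 5.113 g CO₂ ÷ 44.009 g/mol = 0.11618 mol
mol H = 2 × 0.8970 g H₂O ÷ 18.015 g/mol = 0.099584 mol
mass O = 2.027 − (1.3954 + 0.10038) = 0.53117 g → mol O = 0.53117 ÷ 15.999 = 0.033200 mol
Divide by the smallest (0.033200 mol): C 3.499, H 2.999, O 1.000
Multiplying each by 2 gives whole numbers: C 7.00, H 6.00, O 2.00
Empirical formula: C7H6O2
Empirical-formula mass = 122.12 g/mol; 122 ÷ 122.12 ≈ 1, so the molecular formula is C7H6O2.

C7H6O2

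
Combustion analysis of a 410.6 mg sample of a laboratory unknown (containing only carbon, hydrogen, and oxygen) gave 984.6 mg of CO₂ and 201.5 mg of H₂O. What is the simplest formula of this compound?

mol C = 0.9846 g CO₂ ÷ 44.009 g/mol = 0.022373 mol
mol H = 2 × 0.2015 g H₂O ÷ 18.015 g/mol = 0.022370 mol
mass O = 0.4106 − (0.26872 + 0.022549) = 0.11933 g → mol O = 0.11933 ÷ 15.999 = 0.0074587 mol
Divide by the smallest (0.0074587 mol): C 3.000, H 2.999, O 1.000

C3H3O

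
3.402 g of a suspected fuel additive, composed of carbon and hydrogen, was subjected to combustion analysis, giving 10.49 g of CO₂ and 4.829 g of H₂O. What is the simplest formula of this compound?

mol C = 10.49 g CO₂ ÷ 44.009 g/mol = 0.23836 mol
mol H = 2 × 4.829 g H₂O ÷ 18.015 g/mol = 0.53611 mol
Divide by the smallest (0.23836 mol): C 1.000, H 2.249
Multiplying each by 4 gives whole numbers: C 4.00, H 9.00

C4H9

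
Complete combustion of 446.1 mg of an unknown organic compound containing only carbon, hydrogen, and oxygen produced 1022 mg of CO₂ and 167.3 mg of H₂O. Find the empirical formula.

mol C = 1.022 g CO₂ ÷ 44.009 g/mol = 0.023223 mol
mol H = 2 × 0.1673 g H₂O ÷ 18.015 g/mol = 0.018573 mol
mass O = 0.4461 − (0.27893 + 0.018722) = 0.14845 g → mol O = 0.14845 ÷ 15.999 = 0.0092788 mol
Divide by the smallest (0.0092788 mol): C 2.503, H 2.002, O 1.000
Multiplying each by 2 gives whole numbers: C 5.01, H 4.00, O 2.00

C5H4O2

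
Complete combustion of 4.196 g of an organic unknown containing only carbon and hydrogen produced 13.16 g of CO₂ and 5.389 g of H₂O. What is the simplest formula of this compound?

mol C = 13.16 g CO₂ ÷ 44.009 g/mol = 0.29903 mol
mol H = 2 × 5.389 g H₂O ÷ 18.015 g/mol = 0.59828 mol
Divide by the smallest (0.29903 mol): C 1.000, H 2.001

CH2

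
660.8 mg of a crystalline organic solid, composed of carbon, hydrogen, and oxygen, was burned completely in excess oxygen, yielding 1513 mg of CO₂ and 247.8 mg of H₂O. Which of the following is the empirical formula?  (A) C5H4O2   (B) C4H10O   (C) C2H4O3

(A) C5H4O2

mol C = 1.513 g CO₂ ÷ 44.009 g/mol = 0.034379 mol
mol H = 2 × 0.2478 g H₂O ÷ 18.015 g/mol = 0.027510 mol
mass O = 0.6608 − (0.41293 + 0.027730) = 0.22014 g → mol O = 0.22014 ÷ 15.999 = 0.013760 mol
Divide by the smallest (0.013760 mol): C 2.499, H 1.999, O 1.000
Multiplying each by 2 gives whole numbers: C 5.00, H 4.00, O 2.00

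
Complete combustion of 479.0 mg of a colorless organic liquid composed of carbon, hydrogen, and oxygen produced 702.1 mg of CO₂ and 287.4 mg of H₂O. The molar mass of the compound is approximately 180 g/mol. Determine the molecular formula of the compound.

C6H12O6

mol C = 0.7021 g CO₂ ÷ 44.009 g/mol = 0.015954 mol
mol H = 2 × 0.2874 g H₂O ÷ 18.015 g/mol = 0.031907 mol
mass O = 0.4790 − (0.19162 + 0.032162) = 0.25522 g → mol O = 0.25522 ÷ 15.999 = 0.015952 mol
Divide by the smallest (0.015952 mol): C 1.000, H 2.000, O 1.000
Empirical formula: CH2O
Empirical-formula mass = 30.03 g/mol; 180 ÷ 30.03 ≈ 6, so the molecular formula is C6H12O6.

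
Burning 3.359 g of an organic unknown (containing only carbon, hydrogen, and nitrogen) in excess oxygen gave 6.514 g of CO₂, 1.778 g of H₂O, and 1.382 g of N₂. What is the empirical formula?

mol C = 6.514 g CO₂ ÷ 44.009 g/mol = 0.14802 mol
mol H = 2 × 1.778 g H₂O ÷ 18.015 g/mol = 0.19739 mol
mol N = 2 × 1.382 g N₂ ÷ 28.014 g/mol = 0.098665 mol
Divide by the smallest (0.098665 mol): C 1.500, H 2.001, N 1.000
Multiplying each by 2 gives whole numbers: C 3.00, H 4.00, N 2.00

C3H4N2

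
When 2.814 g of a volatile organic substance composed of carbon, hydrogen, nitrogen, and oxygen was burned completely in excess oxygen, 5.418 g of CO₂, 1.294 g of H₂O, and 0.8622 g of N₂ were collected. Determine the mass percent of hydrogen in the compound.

mol C = 5.418 g CO₂ ÷ 44.009 g/mol = 0.12311 mol
mol H = 2 × 1.294 g H₂O ÷ 18.015 g/mol = 0.14366 mol
mol N = 2 × 0.8622 g N₂ ÷ 28.014 g/mol = 0.061555 mol
mass O = 2.814 − (1.4787 + 0.14481 + 0.86220) = 0.32830 g → mol O = 0.32830 ÷ 15.999 = 0.020520 mol
mass % H = 0.14481 g ÷ 2.814 g × 100%

5.15%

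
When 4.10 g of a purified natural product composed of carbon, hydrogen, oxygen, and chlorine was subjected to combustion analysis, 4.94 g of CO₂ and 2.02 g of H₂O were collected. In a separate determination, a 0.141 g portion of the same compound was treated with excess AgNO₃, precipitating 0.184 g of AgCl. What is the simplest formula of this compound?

mol C = 4.94 g CO₂ ÷ 44.009 g/mol = 0.1122 mol
mol H = 2 × 2.02 g H₂O ÷ 18.015 g/mol = 0.2243 mol
From the AgCl data: mol Cl per gram of compound = (0.184 ÷ 143.318) ÷ 0.141 = 0.009105 mol/g, so in the 4.10 g combustion sample mol Cl = 0.03733 mol
mass O = 4.10 − (1.348 + 0.2261 + 1.323) = 1.202 g → mol O = 1.202 ÷ 15.999 = 0.07515 mol
Divide by the smallest (0.03733 mol): C 3.007, H 6.007, Cl 1.000, O 2.013

C3H6ClO2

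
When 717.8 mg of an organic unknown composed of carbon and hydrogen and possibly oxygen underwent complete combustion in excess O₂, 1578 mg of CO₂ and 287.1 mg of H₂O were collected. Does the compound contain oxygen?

mol C = 1.578 g CO₂ ÷ 44.009 g/mol = 0.035856 mol
mol H = 2 × 0.2871 g H₂O ÷ 18.015 g/mol = 0.031873 mol
C and H account for only 0.46280 g of the 0.7178 g sample; the remaining 0.25500 g must be oxygen.

yes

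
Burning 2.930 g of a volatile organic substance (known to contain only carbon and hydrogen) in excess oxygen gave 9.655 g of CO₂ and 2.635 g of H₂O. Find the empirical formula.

C3H4

mol C = 9.655 g CO₂ ÷ 44.009 g/mol = 0.21939 mol
mol H = 2 × 2.635 g H₂O ÷ 18.015 g/mol = 0.29253 mol
Divide by the smallest (0.21939 mol): C 1.000, H 1.333
Multiplying each by 3 gives whole numbers: C 3.00, H 4.00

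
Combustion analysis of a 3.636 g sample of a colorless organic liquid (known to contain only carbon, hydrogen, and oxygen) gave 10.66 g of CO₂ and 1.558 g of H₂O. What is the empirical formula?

C7H5O

mol C = 10.66 g CO₂ ÷ 44.009 g/mol = 0.24222 mol
mol H = 2 × 1.558 g H₂O ÷ 18.015 g/mol = 0.17297 mol
mass O = 3.636 − (2.9093 + 0.17435) = 0.55231 g → mol O = 0.55231 ÷ 15.999 = 0.034521 mol
Divide by the smallest (0.034521 mol): C 7.017, H 5.010, O 1.000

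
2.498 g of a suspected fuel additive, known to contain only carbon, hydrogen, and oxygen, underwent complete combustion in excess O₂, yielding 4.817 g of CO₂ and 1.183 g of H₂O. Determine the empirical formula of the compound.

mol C = 4.817 g CO₂ ÷ 44.009 g/mol = 0.10945 mol
mol H = 2 × 1.183 g H₂O ÷ 18.015 g/mol = 0.13133 mol
mass O = 2.498 − (1.3147 + 0.13239) = 1.0510 g → mol O = 1.0510 ÷ 15.999 = 0.065689 mol
Divide by the smallest (0.065689 mol): C 1.666, H 1.999, O 1.000
Multiplying each by 3 gives whole numbers: C 5.00, H 6.00, O 3.00

C5H6O3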